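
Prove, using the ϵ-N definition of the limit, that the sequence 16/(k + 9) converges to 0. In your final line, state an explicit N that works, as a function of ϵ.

Suppose ϵ > 0. For k ≥ 1, |16/(k + 9) − 0| = 16/(k + 9) ≤ 16/k.
We need 16/k < ϵ, i.e. k > 16/ϵ.
Take N = 16/ϵ. If k > N then |16/(k + 9)| ≤ 16/k < ϵ.

N = 16/ϵ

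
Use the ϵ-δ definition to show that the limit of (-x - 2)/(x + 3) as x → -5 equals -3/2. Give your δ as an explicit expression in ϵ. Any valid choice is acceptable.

Let ϵ > 0 be given. We want δ > 0 with 0 < |x + 5| < δ ⇒ |(-x - 2)/(x + 3) + 3/2| < ϵ.
Combining over a common denominator, (-x - 2)/(x + 3) + 3/2 = [(-x - 2)·(-2) − 3·(x + 3)] / [(-2)·(x + 3)] = -1(x + 5) / ((-2)(x + 3)).
So |(-x - 2)/(x + 3) + 3/2| = |x + 5| / (2·|x + 3|).
Restrict δ ≤ 1. Then |x + 5| < 1 gives |x + 3| = |(x + 5) + (-2)| ≥ 2 − 1 = 1.
Hence |(-x - 2)/(x + 3) + 3/2| < |x + 5|/(2·1) = (1/2)|x + 5|, which is < ϵ once |x + 5| < 2ϵ.
Take δ = min(1, 2ϵ). Then 0 < |x + 5| < δ forces both bounds, so |(-x - 2)/(x + 3) + 3/2| < ϵ.

δ = min(1, 2ϵ)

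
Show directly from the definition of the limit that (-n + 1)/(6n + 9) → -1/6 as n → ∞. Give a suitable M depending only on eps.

M = (5/12)/eps

Let eps > 0 be given. For n ≥ 1, |(-n + 1)/(6n + 9) + 1/6| = |15|/(6(6n + 9)) = 15/(6(6n + 9)).
Since 6n + 9 ≥ 6n for n ≥ 1, this is ≤ 15/(6·6n) = (5/12)/n.
So |(-n + 1)/(6n + 9) + 1/6| < eps whenever n > (5/12)/eps.
Take M = (5/12)/eps. If n > M then |(-n + 1)/(6n + 9) + 1/6| ≤ (5/12)/n < eps.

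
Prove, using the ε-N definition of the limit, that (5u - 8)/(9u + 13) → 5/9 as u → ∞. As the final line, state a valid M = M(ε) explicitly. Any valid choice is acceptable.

Fix ε > 0. We seek M > 0 such that u > M implies |(5u - 8)/(9u + 13) − (5/9)| < ε.
(5u - 8)/(9u + 13) − (5/9) = (9(5u - 8) − 5(9u + 13)) / (9(9u + 13)) = -137/(9(9u + 13)).
For u > 0 we have 9u + 13 > 9u, so |(5u - 8)/(9u + 13) − (5/9)| = 137/(9(9u + 13)) < 137/(9·9u) = (137/81)/u.
Thus |(5u - 8)/(9u + 13) − (5/9)| < ε whenever u > (137/81)/ε.
Take M = (137/81)/ε. If u > M then |(5u - 8)/(9u + 13) − (5/9)| < (137/81)/u < ε.

M = (137/81)/ε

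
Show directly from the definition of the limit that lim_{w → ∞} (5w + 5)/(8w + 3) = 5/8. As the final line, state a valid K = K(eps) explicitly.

K = (25/64)/eps

Fix eps > 0. We seek K > 0 such that w > K implies |(5w + 5)/(8w + 3) − (5/8)| < eps.
(5w + 5)/(8w + 3) − (5/8) = (8(5w + 5) − 5(8w + 3)) / (8(8w + 3)) = 25/(8(8w + 3)).
For w > 0 we have 8w + 3 > 8w, so |(5w + 5)/(8w + 3) − (5/8)| = 25/(8(8w + 3)) < 25/(8·8w) = (25/64)/w.
Thus |(5w + 5)/(8w + 3) − (5/8)| < eps whenever w > (25/64)/eps.
Take K = (25/64)/eps. If w > K then |(5w + 5)/(8w + 3) − (5/8)| < (25/64)/w < eps.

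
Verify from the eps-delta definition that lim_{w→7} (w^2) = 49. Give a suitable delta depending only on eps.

delta = min(1, eps/15)

Let eps > 0. We seek delta > 0 with 0 < |w − 7| < delta ⇒ |w^2 − 49| < eps.
Factor: w^2 − 49 = (w − 7)(w + 7), so |w^2 − 49| = |w − 7|·|w + 7|.
Restrict delta ≤ 1. Then |w − 7| < 1 gives |w| < 8, so by the triangle inequality |w + 7| ≤ 8 + 7 = 15.
Hence |w^2 − 49| ≤ 15|w − 7|, which is < eps once |w − 7| < eps/15.
Take delta = min(1, eps/15). If 0 < |w − 7| < delta then both bounds hold and |w^2 − 49| ≤ 15|w − 7| < 15·(eps/15) = eps.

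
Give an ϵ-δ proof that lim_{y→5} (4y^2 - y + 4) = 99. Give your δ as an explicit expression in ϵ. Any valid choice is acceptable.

Fix ϵ > 0. We want δ > 0 such that 0 < |y − 5| < δ implies |(4y^2 - y + 4) − 99| < ϵ.
(4y^2 - y + 4) − 99 = 4y^2 - y - 95 = (y − 5)(4y + 19).
So |(4y^2 - y + 4) − 99| = |y − 5|·|4y + 19|.
Assume first that |y − 5| < 1, so |y| < 6. Then |4y + 19| ≤ 4·6 + 19 = 43.
Hence |(4y^2 - y + 4) − 99| ≤ 43|y − 5| < ϵ provided |y − 5| < ϵ/43.
Take δ = min(1, ϵ/43). Then 0 < |y − 5| < δ gives both |y − 5| < 1 and |y − 5| < ϵ/43, so |(4y^2 - y + 4) − 99| < ϵ.

δ = min(1, ϵ/43)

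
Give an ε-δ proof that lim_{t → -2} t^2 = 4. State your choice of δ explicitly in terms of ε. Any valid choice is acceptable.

δ = min(1, ε/5)

Fix ε > 0. We seek δ > 0 with 0 < |t + 2| < δ ⇒ |t^2 − 4| < ε.
Factor: t^2 − 4 = (t + 2)(t - 2), so |t^2 − 4| = |t + 2|·|t - 2|.
Restrict δ ≤ 1. Then |t + 2| < 1 gives |t| < 3, so by the triangle inequality |t - 2| ≤ 3 + 2 = 5.
Hence |t^2 − 4| ≤ 5|t + 2|, which is < ε once |t + 2| < ε/5.
Take δ = min(1, ε/5). If 0 < |t + 2| < δ then both bounds hold and |t^2 − 4| ≤ 5|t + 2| < 5·(ε/5) = ε.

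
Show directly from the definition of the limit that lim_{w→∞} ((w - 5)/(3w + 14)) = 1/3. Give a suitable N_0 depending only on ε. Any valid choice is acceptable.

Suppose ε > 0. We seek N_0 > 0 such that w > N_0 implies |(w - 5)/(3w + 14) − (1/3)| < ε.
(w - 5)/(3w + 14) − (1/3) = (3(w - 5) − (3w + 14)) / (3(3w + 14)) = -29/(3(3w + 14)).
For w > 0 we have 3w + 14 > 3w, so |(w - 5)/(3w + 14) − (1/3)| = 29/(3(3w + 14)) < 29/(3·3w) = (29/9)/w.
Thus |(w - 5)/(3w + 14) − (1/3)| < ε whenever w > (29/9)/ε.
Take N_0 = (29/9)/ε. If w > N_0 then |(w - 5)/(3w + 14) − (1/3)| < (29/9)/w < ε.

N_0 = (29/9)/ε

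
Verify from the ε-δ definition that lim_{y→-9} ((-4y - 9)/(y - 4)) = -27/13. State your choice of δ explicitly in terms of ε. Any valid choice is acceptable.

δ = min(13/2, (169/50)ε)

Let ε > 0 be given. We want δ > 0 with 0 < |y + 9| < δ ⇒ |(-4y - 9)/(y - 4) + 27/13| < ε.
Combining over a common denominator, (-4y - 9)/(y - 4) + 27/13 = [(-4y - 9)·(-13) − 27·(y - 4)] / [(-13)·(y - 4)] = 25(y + 9) / ((-13)(y - 4)).
So |(-4y - 9)/(y - 4) + 27/13| = 25|y + 9| / (13·|y − 4|).
Require δ ≤ 13/2, so |y − 4| ≥ |-13| − |y + 9| > 13 − 13/2 = 13/2.
Hence |(-4y - 9)/(y - 4) + 27/13| < 25|y + 9|/(13·(13/2)) = (50/169)|y + 9|, which is < ε once |y + 9| < (169/50)ε.
Take δ = min(13/2, (169/50)ε). Then 0 < |y + 9| < δ forces both bounds, so |(-4y - 9)/(y - 4) + 27/13| < ε.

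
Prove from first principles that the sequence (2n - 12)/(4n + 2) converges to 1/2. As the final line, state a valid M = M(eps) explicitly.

M = (13/4)/eps

Let eps > 0 be given. For n ≥ 1, |(2n - 12)/(4n + 2) − (1/2)| = |-52|/(4(4n + 2)) = 52/(4(4n + 2)).
Since 4n + 2 ≥ 4n for n ≥ 1, this is ≤ 52/(4·4n) = (13/4)/n.
So |(2n - 12)/(4n + 2) − (1/2)| < eps whenever n > (13/4)/eps.
Take M = (13/4)/eps. If n > M then |(2n - 12)/(4n + 2) − (1/2)| ≤ (13/4)/n < eps.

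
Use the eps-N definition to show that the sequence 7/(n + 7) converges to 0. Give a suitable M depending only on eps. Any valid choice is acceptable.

Let eps > 0. For n ≥ 1, |7/(n + 7) − 0| = 7/(n + 7) ≤ 7/n.
We need 7/n < eps, i.e. n > 7/eps.
Take M = 7/eps. If n > M then |7/(n + 7)| ≤ 7/n < eps.

M = 7/eps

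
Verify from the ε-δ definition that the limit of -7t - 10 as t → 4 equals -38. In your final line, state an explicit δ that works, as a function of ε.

Fix ε > 0. We need δ > 0 so that 0 < |t − 4| < δ implies |(-7t - 10) + 38| < ε.
|(-7t - 10) + 38| = |-7t + 28| = 7|t − 4|.
Thus it suffices that |t − 4| < ε/7.
Choosing δ = ε/7 gives |(-7t - 10) + 38| = 7|t − 4| < ε whenever |t − 4| < δ.

δ = ε/7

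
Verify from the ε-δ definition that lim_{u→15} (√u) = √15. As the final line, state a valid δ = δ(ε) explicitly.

Let ε > 0. We want δ > 0 such that 0 < |u − 15| < δ implies |√u − √15| < ε.
Rationalise: √u − √15 = (u − 15)/(√u + √15), so |√u − √15| = |u − 15|/(√u + √15).
Restrict δ ≤ 15 so that |u − 15| < 15 forces u > 0, and then √u + √15 > √15.
Hence |√u − √15| < |u − 15|/√15, which is < ε once |u − 15| < √15·ε.
Take δ = min(15, √15·ε). If 0 < |u − 15| < δ then u > 0 and |√u − √15| < |u − 15|/√15 < ε.

δ = min(15, √15·ε)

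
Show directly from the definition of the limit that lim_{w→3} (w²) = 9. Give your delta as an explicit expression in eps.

delta = min(1, eps/7)

Let eps > 0 be given. We seek delta > 0 with 0 < |w − 3| < delta ⇒ |w² − 9| < eps.
Factor: w² − 9 = (w − 3)(w + 3), so |w² − 9| = |w − 3|·|w + 3|.
Restrict delta ≤ 1. Then |w − 3| < 1 gives |w| < 4, so by the triangle inequality |w + 3| ≤ 4 + 3 = 7.
Hence |w² − 9| ≤ 7|w − 3|, which is < eps once |w − 3| < eps/7.
Take delta = min(1, eps/7). If 0 < |w − 3| < delta then both bounds hold and |w² − 9| ≤ 7|w − 3| < 7·(eps/7) = eps.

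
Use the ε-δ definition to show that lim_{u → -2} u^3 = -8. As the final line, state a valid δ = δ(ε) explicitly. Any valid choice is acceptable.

Suppose ε > 0. We seek δ > 0 with 0 < |u + 2| < δ ⇒ |u^3 + 8| < ε.
Factor: u^3 + 8 = (u + 2)(u^2 - 2u + 4), so |u^3 + 8| = |u + 2|·|u^2 - 2u + 4|.
Restrict δ ≤ 1. Then |u + 2| < 1 gives |u| < 3, so by the triangle inequality |u^2 - 2u + 4| ≤ 3^2 + 2·3 + 4 = 19.
Hence |u^3 + 8| ≤ 19|u + 2|, which is < ε once |u + 2| < ε/19.
Take δ = min(1, ε/19). If 0 < |u + 2| < δ then both bounds hold and |u^3 + 8| ≤ 19|u + 2| < 19·(ε/19) = ε.

δ = min(1, ε/19)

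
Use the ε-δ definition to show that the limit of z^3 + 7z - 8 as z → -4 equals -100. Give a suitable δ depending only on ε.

Fix ε > 0. We want δ > 0 such that 0 < |z + 4| < δ implies |(z^3 + 7z - 8) + 100| < ε.
(z^3 + 7z - 8) + 100 = z^3 + 7z + 92 = (z + 4)(z^2 - 4z + 23).
So |(z^3 + 7z - 8) + 100| = |z + 4|·|z^2 - 4z + 23|.
Require δ ≤ 1. Then |z + 4| < 1 gives |z| < 5, and by the triangle inequality |z^2 - 4z + 23| ≤ 5^2 + 4·5 + 23 = 68.
Hence |(z^3 + 7z - 8) + 100| ≤ 68|z + 4| < ε provided |z + 4| < ε/68.
Choosing δ = min(1, ε/68) ensures both conditions, hence |(z^3 + 7z - 8) + 100| < ε.

δ = min(1, ε/68)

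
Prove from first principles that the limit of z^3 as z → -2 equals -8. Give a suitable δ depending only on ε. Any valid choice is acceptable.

δ = min(1, ε/19)

Suppose ε > 0. We seek δ > 0 with 0 < |z + 2| < δ ⇒ |z^3 + 8| < ε.
Factor: z^3 + 8 = (z + 2)(z^2 - 2z + 4), so |z^3 + 8| = |z + 2|·|z^2 - 2z + 4|.
Impose δ ≤ 1 so that |z| < 3; then |z^2 - 2z + 4| ≤ 19.
Hence |z^3 + 8| ≤ 19|z + 2|, which is < ε once |z + 2| < ε/19.
Take δ = min(1, ε/19). If 0 < |z + 2| < δ then both bounds hold and |z^3 + 8| ≤ 19|z + 2| < 19·(ε/19) = ε.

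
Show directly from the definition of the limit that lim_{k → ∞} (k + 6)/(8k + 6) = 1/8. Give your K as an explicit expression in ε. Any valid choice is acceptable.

Suppose ε > 0. For k ≥ 1, |(k + 6)/(8k + 6) − (1/8)| = |42|/(8(8k + 6)) = 42/(8(8k + 6)).
Since 8k + 6 ≥ 8k for k ≥ 1, this is ≤ 42/(8·8k) = (21/32)/k.
So |(k + 6)/(8k + 6) − (1/8)| < ε whenever k > (21/32)/ε.
Take K = (21/32)/ε. If k > K then |(k + 6)/(8k + 6) − (1/8)| ≤ (21/32)/k < ε.

K = (21/32)/ε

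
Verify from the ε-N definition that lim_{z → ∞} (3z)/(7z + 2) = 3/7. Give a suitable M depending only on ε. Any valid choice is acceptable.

M = (6/49)/ε

Suppose ε > 0. We seek M > 0 such that z > M implies |(3z)/(7z + 2) − (3/7)| < ε.
(3z)/(7z + 2) − (3/7) = (7(3z) − 3(7z + 2)) / (7(7z + 2)) = -6/(7(7z + 2)).
For z > 0 we have 7z + 2 > 7z, so |(3z)/(7z + 2) − (3/7)| = 6/(7(7z + 2)) < 6/(7·7z) = (6/49)/z.
Thus |(3z)/(7z + 2) − (3/7)| < ε whenever z > (6/49)/ε.
Take M = (6/49)/ε. If z > M then |(3z)/(7z + 2) − (3/7)| < (6/49)/z < ε.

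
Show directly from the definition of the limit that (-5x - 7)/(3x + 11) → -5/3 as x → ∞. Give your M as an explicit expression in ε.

Fix ε > 0. We seek M > 0 such that x > M implies |(-5x - 7)/(3x + 11) + 5/3| < ε.
(-5x - 7)/(3x + 11) + 5/3 = (3(-5x - 7) − (-5)(3x + 11)) / (3(3x + 11)) = 34/(3(3x + 11)).
For x > 0 we have 3x + 11 > 3x, so |(-5x - 7)/(3x + 11) + 5/3| = 34/(3(3x + 11)) < 34/(3·3x) = (34/9)/x.
Thus |(-5x - 7)/(3x + 11) + 5/3| < ε whenever x > (34/9)/ε.
Take M = (34/9)/ε. If x > M then |(-5x - 7)/(3x + 11) + 5/3| < (34/9)/x < ε.

M = (34/9)/ε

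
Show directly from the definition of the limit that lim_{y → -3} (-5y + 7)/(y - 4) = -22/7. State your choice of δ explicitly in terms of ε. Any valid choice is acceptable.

δ = min(7/2, (49/26)ε)

Fix ε > 0. We want δ > 0 with 0 < |y + 3| < δ ⇒ |(-5y + 7)/(y - 4) + 22/7| < ε.
Combining over a common denominator, (-5y + 7)/(y - 4) + 22/7 = [(-5y + 7)·(-7) − 22·(y - 4)] / [(-7)·(y - 4)] = 13(y + 3) / ((-7)(y - 4)).
So |(-5y + 7)/(y - 4) + 22/7| = 13|y + 3| / (7·|y − 4|).
Require δ ≤ 7/2, so |y − 4| ≥ |-7| − |y + 3| > 7 − 7/2 = 7/2.
Hence |(-5y + 7)/(y - 4) + 22/7| < 13|y + 3|/(7·(7/2)) = (26/49)|y + 3|, which is < ε once |y + 3| < (49/26)ε.
Take δ = min(7/2, (49/26)ε). Then 0 < |y + 3| < δ forces both bounds, so |(-5y + 7)/(y - 4) + 22/7| < ε.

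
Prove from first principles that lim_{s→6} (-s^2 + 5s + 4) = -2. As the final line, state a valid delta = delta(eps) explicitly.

Fix eps > 0. We want delta > 0 such that 0 < |s − 6| < delta implies |(-s^2 + 5s + 4) + 2| < eps.
(-s^2 + 5s + 4) + 2 = -s^2 + 5s + 6 = (s − 6)(-s - 1).
So |(-s^2 + 5s + 4) + 2| = |s − 6|·|-s - 1|.
Assume first that |s − 6| < 2, so |s| < 8. Then |-s - 1| ≤ 8 + 1 = 9.
Hence |(-s^2 + 5s + 4) + 2| ≤ 9|s − 6| < eps provided |s − 6| < eps/9.
Take delta = min(2, eps/9). Then 0 < |s − 6| < delta gives both |s − 6| < 2 and |s − 6| < eps/9, so |(-s^2 + 5s + 4) + 2| < eps.

delta = min(2, eps/9)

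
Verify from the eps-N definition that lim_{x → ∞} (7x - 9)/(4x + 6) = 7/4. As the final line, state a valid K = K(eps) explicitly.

K = (39/8)/eps

Let eps > 0. We seek K > 0 such that x > K implies |(7x - 9)/(4x + 6) − (7/4)| < eps.
(7x - 9)/(4x + 6) − (7/4) = (4(7x - 9) − 7(4x + 6)) / (4(4x + 6)) = -78/(4(4x + 6)).
For x > 0 we have 4x + 6 > 4x, so |(7x - 9)/(4x + 6) − (7/4)| = 78/(4(4x + 6)) < 78/(4·4x) = (39/8)/x.
Thus |(7x - 9)/(4x + 6) − (7/4)| < eps whenever x > (39/8)/eps.
Take K = (39/8)/eps. If x > K then |(7x - 9)/(4x + 6) − (7/4)| < (39/8)/x < eps.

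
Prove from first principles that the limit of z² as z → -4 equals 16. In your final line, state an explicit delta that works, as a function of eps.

Fix eps > 0. We seek delta > 0 with 0 < |z + 4| < delta ⇒ |z² − 16| < eps.
Factor: z² − 16 = (z + 4)(z - 4), so |z² − 16| = |z + 4|·|z - 4|.
Restrict delta ≤ 1. Then |z + 4| < 1 gives |z| < 5, so by the triangle inequality |z - 4| ≤ 5 + 4 = 9.
Hence |z² − 16| ≤ 9|z + 4|, which is < eps once |z + 4| < eps/9.
Take delta = min(1, eps/9). If 0 < |z + 4| < delta then both bounds hold and |z² − 16| ≤ 9|z + 4| < 9·(eps/9) = eps.

delta = min(1, eps/9)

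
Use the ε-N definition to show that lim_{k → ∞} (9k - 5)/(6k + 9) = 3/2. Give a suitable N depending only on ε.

N = (37/12)/ε

Suppose ε > 0. For k ≥ 1, |(9k - 5)/(6k + 9) − (3/2)| = |-111|/(6(6k + 9)) = 111/(6(6k + 9)).
Since 6k + 9 ≥ 6k for k ≥ 1, this is ≤ 111/(6·6k) = (37/12)/k.
So |(9k - 5)/(6k + 9) − (3/2)| < ε whenever k > (37/12)/ε.
Take N = (37/12)/ε. If k > N then |(9k - 5)/(6k + 9) − (3/2)| ≤ (37/12)/k < ε.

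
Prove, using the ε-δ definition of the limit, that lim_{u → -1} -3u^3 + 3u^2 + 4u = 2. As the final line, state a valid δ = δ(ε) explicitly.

δ = min(1, ε/26)

Suppose ε > 0. We want δ > 0 such that 0 < |u + 1| < δ implies |(-3u^3 + 3u^2 + 4u) − 2| < ε.
(-3u^3 + 3u^2 + 4u) − 2 = -3u^3 + 3u^2 + 4u - 2 = (u + 1)(-3u^2 + 6u - 2).
So |(-3u^3 + 3u^2 + 4u) − 2| = |u + 1|·|-3u^2 + 6u - 2|.
Require δ ≤ 1. Then |u + 1| < 1 gives |u| < 2, and by the triangle inequality |-3u^2 + 6u - 2| ≤ 3·2^2 + 6·2 + 2 = 26.
Hence |(-3u^3 + 3u^2 + 4u) − 2| ≤ 26|u + 1| < ε provided |u + 1| < ε/26.
Choosing δ = min(1, ε/26) ensures both conditions, hence |(-3u^3 + 3u^2 + 4u) − 2| < ε.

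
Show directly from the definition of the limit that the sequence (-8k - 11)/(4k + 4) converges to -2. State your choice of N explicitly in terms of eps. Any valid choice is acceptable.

Fix eps > 0. For k ≥ 1, |(-8k - 11)/(4k + 4) + 2| = |-12|/(4(4k + 4)) = 12/(4(4k + 4)).
Since 4k + 4 ≥ 4k for k ≥ 1, this is ≤ 12/(4·4k) = (3/4)/k.
So |(-8k - 11)/(4k + 4) + 2| < eps whenever k > (3/4)/eps.
Take N = (3/4)/eps. If k > N then |(-8k - 11)/(4k + 4) + 2| ≤ (3/4)/k < eps.

N = (3/4)/eps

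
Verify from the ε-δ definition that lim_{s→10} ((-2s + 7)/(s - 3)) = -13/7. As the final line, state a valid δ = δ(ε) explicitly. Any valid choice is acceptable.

δ = min(7/2, (49/2)ε)

Let ε > 0 be given. We want δ > 0 with 0 < |s − 10| < δ ⇒ |(-2s + 7)/(s - 3) + 13/7| < ε.
Combining over a common denominator, (-2s + 7)/(s - 3) + 13/7 = [(-2s + 7)·7 − (-13)·(s - 3)] / [7·(s - 3)] = -1(s − 10) / (7(s - 3)).
So |(-2s + 7)/(s - 3) + 13/7| = |s − 10| / (7·|s − 3|).
Require δ ≤ 7/2, so |s − 3| ≥ |7| − |s − 10| > 7 − 7/2 = 7/2.
Hence |(-2s + 7)/(s - 3) + 13/7| < |s − 10|/(7·(7/2)) = (2/49)|s − 10|, which is < ε once |s − 10| < (49/2)ε.
Take δ = min(7/2, (49/2)ε). Then 0 < |s − 10| < δ forces both bounds, so |(-2s + 7)/(s - 3) + 13/7| < ε.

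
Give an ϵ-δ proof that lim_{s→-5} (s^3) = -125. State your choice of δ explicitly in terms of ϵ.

δ = min(1, ϵ/91)

Suppose ϵ > 0. We seek δ > 0 with 0 < |s + 5| < δ ⇒ |s^3 + 125| < ϵ.
Factor: s^3 + 125 = (s + 5)(s^2 - 5s + 25), so |s^3 + 125| = |s + 5|·|s^2 - 5s + 25|.
Impose δ ≤ 1 so that |s| < 6; then |s^2 - 5s + 25| ≤ 91.
Hence |s^3 + 125| ≤ 91|s + 5|, which is < ϵ once |s + 5| < ϵ/91.
Take δ = min(1, ϵ/91). If 0 < |s + 5| < δ then both bounds hold and |s^3 + 125| ≤ 91|s + 5| < 91·(ϵ/91) = ϵ.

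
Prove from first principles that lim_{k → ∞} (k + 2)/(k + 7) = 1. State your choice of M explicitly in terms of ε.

Let ε > 0 be given. For k ≥ 1, |(k + 2)/(k + 7) − 1| = |-5|/((k + 7)) = 5/((k + 7)).
Since k + 7 ≥ k for k ≥ 1, this is ≤ 5/(k) = 5/k.
So |(k + 2)/(k + 7) − 1| < ε whenever k > 5/ε.
Take M = 5/ε. If k > M then |(k + 2)/(k + 7) − 1| ≤ 5/k < ε.

M = 5/ε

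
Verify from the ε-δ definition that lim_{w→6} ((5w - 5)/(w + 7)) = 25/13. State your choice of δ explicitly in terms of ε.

Suppose ε > 0. We want δ > 0 with 0 < |w − 6| < δ ⇒ |(5w - 5)/(w + 7) − (25/13)| < ε.
Combining over a common denominator, (5w - 5)/(w + 7) − (25/13) = [(5w - 5)·13 − 25·(w + 7)] / [13·(w + 7)] = 40(w − 6) / (13(w + 7)).
So |(5w - 5)/(w + 7) − (25/13)| = 40|w − 6| / (13·|w + 7|).
Restrict δ ≤ 13/2. Then |w − 6| < 13/2 gives |w + 7| = |(w − 6) + 13| ≥ 13 − 13/2 = 13/2.
Hence |(5w - 5)/(w + 7) − (25/13)| < 40|w − 6|/(13·(13/2)) = (80/169)|w − 6|, which is < ε once |w − 6| < (169/80)ε.
Take δ = min(13/2, (169/80)ε). Then 0 < |w − 6| < δ forces both bounds, so |(5w - 5)/(w + 7) − (25/13)| < ε.

δ = min(13/2, (169/80)ε)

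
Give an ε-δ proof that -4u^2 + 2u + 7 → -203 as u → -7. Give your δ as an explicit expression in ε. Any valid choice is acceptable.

Let ε > 0 be given. We want δ > 0 such that 0 < |u + 7| < δ implies |(-4u^2 + 2u + 7) + 203| < ε.
(-4u^2 + 2u + 7) + 203 = -4u^2 + 2u + 210 = (u + 7)(-4u + 30).
So |(-4u^2 + 2u + 7) + 203| = |u + 7|·|-4u + 30|.
Assume first that |u + 7| < 1, so |u| < 8. Then |-4u + 30| ≤ 4·8 + 30 = 62.
Hence |(-4u^2 + 2u + 7) + 203| ≤ 62|u + 7| < ε provided |u + 7| < ε/62.
Choosing δ = min(1, ε/62) ensures both conditions, hence |(-4u^2 + 2u + 7) + 203| < ε.

δ = min(1, ε/62)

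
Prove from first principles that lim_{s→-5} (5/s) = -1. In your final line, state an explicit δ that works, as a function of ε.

δ = min(5/2, (5/2)ε)

Suppose ε > 0. We seek δ > 0 such that 0 < |s + 5| < δ implies |5/s + 1| < ε.
|5/s + 1| = 5·|-5 − s|/(5·|s|) = 5|s + 5|/(5|s|).
Require δ ≤ 5/2 so that |s| > 5 − 5/2 = 5/2, hence 5|s| > 25/2.
Then |5/s + 1| < 5|s + 5|/(25/2), which is < ε when |s + 5| < (5/2)ε.
Take δ = min(5/2, (5/2)ε). Then 0 < |s + 5| < δ gives both |s + 5| < 5/2 and |s + 5| < (5/2)ε, so |5/s + 1| < ε.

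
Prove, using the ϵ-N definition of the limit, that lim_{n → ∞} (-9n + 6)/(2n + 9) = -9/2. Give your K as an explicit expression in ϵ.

K = (93/4)/ϵ

Let ϵ > 0 be given. For n ≥ 1, |(-9n + 6)/(2n + 9) + 9/2| = |93|/(2(2n + 9)) = 93/(2(2n + 9)).
Since 2n + 9 ≥ 2n for n ≥ 1, this is ≤ 93/(2·2n) = (93/4)/n.
So |(-9n + 6)/(2n + 9) + 9/2| < ϵ whenever n > (93/4)/ϵ.
Take K = (93/4)/ϵ. If n > K then |(-9n + 6)/(2n + 9) + 9/2| ≤ (93/4)/n < ϵ.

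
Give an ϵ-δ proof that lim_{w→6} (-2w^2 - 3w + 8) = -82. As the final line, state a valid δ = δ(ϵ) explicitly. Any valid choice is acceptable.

Let ϵ > 0 be given. We want δ > 0 such that 0 < |w − 6| < δ implies |(-2w^2 - 3w + 8) + 82| < ϵ.
(-2w^2 - 3w + 8) + 82 = -2w^2 - 3w + 90 = (w − 6)(-2w - 15).
So |(-2w^2 - 3w + 8) + 82| = |w − 6|·|-2w - 15|.
Assume first that |w − 6| < 2, so |w| < 8. Then |-2w - 15| ≤ 2·8 + 15 = 31.
Hence |(-2w^2 - 3w + 8) + 82| ≤ 31|w − 6| < ϵ provided |w − 6| < ϵ/31.
Choosing δ = min(2, ϵ/31) ensures both conditions, hence |(-2w^2 - 3w + 8) + 82| < ϵ.

δ = min(2, ϵ/31)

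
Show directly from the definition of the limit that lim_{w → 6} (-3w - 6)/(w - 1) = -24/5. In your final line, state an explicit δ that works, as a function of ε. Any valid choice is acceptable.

δ = min(5/2, (25/18)ε)

Let ε > 0 be given. We want δ > 0 with 0 < |w − 6| < δ ⇒ |(-3w - 6)/(w - 1) + 24/5| < ε.
Combining over a common denominator, (-3w - 6)/(w - 1) + 24/5 = [(-3w - 6)·5 − (-24)·(w - 1)] / [5·(w - 1)] = 9(w − 6) / (5(w - 1)).
So |(-3w - 6)/(w - 1) + 24/5| = 9|w − 6| / (5·|w − 1|).
Restrict δ ≤ 5/2. Then |w − 6| < 5/2 gives |w − 1| = |(w − 6) + 5| ≥ 5 − 5/2 = 5/2.
Hence |(-3w - 6)/(w - 1) + 24/5| < 9|w − 6|/(5·(5/2)) = (18/25)|w − 6|, which is < ε once |w − 6| < (25/18)ε.
Take δ = min(5/2, (25/18)ε). Then 0 < |w − 6| < δ forces both bounds, so |(-3w - 6)/(w - 1) + 24/5| < ε.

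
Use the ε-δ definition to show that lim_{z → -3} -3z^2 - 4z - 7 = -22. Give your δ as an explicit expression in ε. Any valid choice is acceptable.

δ = min(2, ε/20)

Fix ε > 0. We want δ > 0 such that 0 < |z + 3| < δ implies |(-3z^2 - 4z - 7) + 22| < ε.
(-3z^2 - 4z - 7) + 22 = -3z^2 - 4z + 15 = (z + 3)(-3z + 5).
So |(-3z^2 - 4z - 7) + 22| = |z + 3|·|-3z + 5|.
Assume first that |z + 3| < 2, so |z| < 5. Then |-3z + 5| ≤ 3·5 + 5 = 20.
Hence |(-3z^2 - 4z - 7) + 22| ≤ 20|z + 3| < ε provided |z + 3| < ε/20.
Choosing δ = min(2, ε/20) ensures both conditions, hence |(-3z^2 - 4z - 7) + 22| < ε.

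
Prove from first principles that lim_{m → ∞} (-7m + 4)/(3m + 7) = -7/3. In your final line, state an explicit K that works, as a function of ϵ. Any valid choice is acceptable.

Let ϵ > 0 be given. For m ≥ 1, |(-7m + 4)/(3m + 7) + 7/3| = |61|/(3(3m + 7)) = 61/(3(3m + 7)).
Since 3m + 7 ≥ 3m for m ≥ 1, this is ≤ 61/(3·3m) = (61/9)/m.
So |(-7m + 4)/(3m + 7) + 7/3| < ϵ whenever m > (61/9)/ϵ.
Take K = (61/9)/ϵ. If m > K then |(-7m + 4)/(3m + 7) + 7/3| ≤ (61/9)/m < ϵ.

K = (61/9)/ϵ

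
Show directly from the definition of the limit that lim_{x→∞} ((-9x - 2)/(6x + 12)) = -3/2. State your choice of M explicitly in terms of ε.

M = (8/3)/ε

Suppose ε > 0. We seek M > 0 such that x > M implies |(-9x - 2)/(6x + 12) + 3/2| < ε.
(-9x - 2)/(6x + 12) + 3/2 = (6(-9x - 2) − (-9)(6x + 12)) / (6(6x + 12)) = 96/(6(6x + 12)).
For x > 0 we have 6x + 12 > 6x, so |(-9x - 2)/(6x + 12) + 3/2| = 96/(6(6x + 12)) < 96/(6·6x) = (8/3)/x.
Thus |(-9x - 2)/(6x + 12) + 3/2| < ε whenever x > (8/3)/ε.
Take M = (8/3)/ε. If x > M then |(-9x - 2)/(6x + 12) + 3/2| < (8/3)/x < ε.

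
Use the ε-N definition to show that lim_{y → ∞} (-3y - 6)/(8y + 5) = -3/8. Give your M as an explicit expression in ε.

M = (33/64)/ε

Let ε > 0. We seek M > 0 such that y > M implies |(-3y - 6)/(8y + 5) + 3/8| < ε.
(-3y - 6)/(8y + 5) + 3/8 = (8(-3y - 6) − (-3)(8y + 5)) / (8(8y + 5)) = -33/(8(8y + 5)).
For y > 0 we have 8y + 5 > 8y, so |(-3y - 6)/(8y + 5) + 3/8| = 33/(8(8y + 5)) < 33/(8·8y) = (33/64)/y.
Thus |(-3y - 6)/(8y + 5) + 3/8| < ε whenever y > (33/64)/ε.
Take M = (33/64)/ε. If y > M then |(-3y - 6)/(8y + 5) + 3/8| < (33/64)/y < ε.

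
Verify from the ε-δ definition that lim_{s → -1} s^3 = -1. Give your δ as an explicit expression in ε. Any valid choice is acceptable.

Let ε > 0 be given. We seek δ > 0 with 0 < |s + 1| < δ ⇒ |s^3 + 1| < ε.
Factor: s^3 + 1 = (s + 1)(s^2 - s + 1), so |s^3 + 1| = |s + 1|·|s^2 - s + 1|.
Impose δ ≤ 2 so that |s| < 3; then |s^2 - s + 1| ≤ 13.
Hence |s^3 + 1| ≤ 13|s + 1|, which is < ε once |s + 1| < ε/13.
Take δ = min(2, ε/13). If 0 < |s + 1| < δ then both bounds hold and |s^3 + 1| ≤ 13|s + 1| < 13·(ε/13) = ε.

δ = min(2, ε/13)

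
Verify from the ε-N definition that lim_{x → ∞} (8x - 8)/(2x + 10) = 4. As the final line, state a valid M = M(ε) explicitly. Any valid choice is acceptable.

M = 24/ε

Fix ε > 0. We seek M > 0 such that x > M implies |(8x - 8)/(2x + 10) − 4| < ε.
(8x - 8)/(2x + 10) − 4 = (2(8x - 8) − 8(2x + 10)) / (2(2x + 10)) = -96/(2(2x + 10)).
For x > 0 we have 2x + 10 > 2x, so |(8x - 8)/(2x + 10) − 4| = 96/(2(2x + 10)) < 96/(2·2x) = 24/x.
Thus |(8x - 8)/(2x + 10) − 4| < ε whenever x > 24/ε.
Take M = 24/ε. If x > M then |(8x - 8)/(2x + 10) − 4| < 24/x < ε.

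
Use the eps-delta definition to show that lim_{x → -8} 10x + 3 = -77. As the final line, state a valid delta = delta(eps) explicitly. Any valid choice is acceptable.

delta = eps/10

Fix eps > 0. We need delta > 0 so that 0 < |x + 8| < delta implies |(10x + 3) + 77| < eps.
Since (10x + 3) + 77 = 10(x + 8), we have |(10x + 3) + 77| = 10|x + 8|.
So 10|x + 8| < eps exactly when |x + 8| < eps/10.
Take delta = eps/10. If 0 < |x + 8| < delta then |(10x + 3) + 77| = 10|x + 8| < 10·(eps/10) = eps.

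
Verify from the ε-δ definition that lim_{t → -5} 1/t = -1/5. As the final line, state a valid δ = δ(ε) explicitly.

Let ε > 0. We seek δ > 0 such that 0 < |t + 5| < δ implies |1/t + 1/5| < ε.
|1/t + 1/5| = |-5 − t|/(5·|t|) = |t + 5|/(5|t|).
Restrict δ ≤ 5/2. Then |t + 5| < 5/2 gives |t| > 5/2, so 5|t| > 25/2.
Then |1/t + 1/5| < |t + 5|/(25/2), which is < ε when |t + 5| < (25/2)ε.
Take δ = min(5/2, (25/2)ε). Then 0 < |t + 5| < δ gives both |t + 5| < 5/2 and |t + 5| < (25/2)ε, so |1/t + 1/5| < ε.

δ = min(5/2, (25/2)ε)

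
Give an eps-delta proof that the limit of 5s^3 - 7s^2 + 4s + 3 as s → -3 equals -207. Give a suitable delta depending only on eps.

delta = min(1, eps/238)

Let eps > 0 be given. We want delta > 0 such that 0 < |s + 3| < delta implies |(5s^3 - 7s^2 + 4s + 3) + 207| < eps.
(5s^3 - 7s^2 + 4s + 3) + 207 = 5s^3 - 7s^2 + 4s + 210 = (s + 3)(5s^2 - 22s + 70).
So |(5s^3 - 7s^2 + 4s + 3) + 207| = |s + 3|·|5s^2 - 22s + 70|.
Assume first that |s + 3| < 1, so |s| < 4. Then |5s^2 - 22s + 70| ≤ 5·4^2 + 22·4 + 70 = 238.
Hence |(5s^3 - 7s^2 + 4s + 3) + 207| ≤ 238|s + 3| < eps provided |s + 3| < eps/238.
Choosing delta = min(1, eps/238) ensures both conditions, hence |(5s^3 - 7s^2 + 4s + 3) + 207| < eps.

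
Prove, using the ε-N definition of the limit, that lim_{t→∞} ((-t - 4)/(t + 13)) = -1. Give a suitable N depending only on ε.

Let ε > 0 be given. We seek N > 0 such that t > N implies |(-t - 4)/(t + 13) + 1| < ε.
(-t - 4)/(t + 13) + 1 = ((-t - 4) − (-1)(t + 13)) / ((t + 13)) = 9/((t + 13)).
For t > 0 we have t + 13 > t, so |(-t - 4)/(t + 13) + 1| = 9/((t + 13)) < 9/(t) = 9/t.
Thus |(-t - 4)/(t + 13) + 1| < ε whenever t > 9/ε.
Take N = 9/ε. If t > N then |(-t - 4)/(t + 13) + 1| < 9/t < ε.

N = 9/ε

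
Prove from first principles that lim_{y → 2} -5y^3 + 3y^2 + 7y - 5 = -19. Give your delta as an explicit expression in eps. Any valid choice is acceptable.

Let eps > 0. We want delta > 0 such that 0 < |y − 2| < delta implies |(-5y^3 + 3y^2 + 7y - 5) + 19| < eps.
(-5y^3 + 3y^2 + 7y - 5) + 19 = -5y^3 + 3y^2 + 7y + 14 = (y − 2)(-5y^2 - 7y - 7).
So |(-5y^3 + 3y^2 + 7y - 5) + 19| = |y − 2|·|-5y^2 - 7y - 7|.
Assume first that |y − 2| < 1, so |y| < 3. Then |-5y^2 - 7y - 7| ≤ 5·3^2 + 7·3 + 7 = 73.
Hence |(-5y^3 + 3y^2 + 7y - 5) + 19| ≤ 73|y − 2| < eps provided |y − 2| < eps/73.
Take delta = min(1, eps/73). Then 0 < |y − 2| < delta gives both |y − 2| < 1 and |y − 2| < eps/73, so |(-5y^3 + 3y^2 + 7y - 5) + 19| < eps.

delta = min(1, eps/73)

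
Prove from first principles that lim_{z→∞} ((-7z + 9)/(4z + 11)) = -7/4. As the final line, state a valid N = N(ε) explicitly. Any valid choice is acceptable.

Suppose ε > 0. We seek N > 0 such that z > N implies |(-7z + 9)/(4z + 11) + 7/4| < ε.
(-7z + 9)/(4z + 11) + 7/4 = (4(-7z + 9) − (-7)(4z + 11)) / (4(4z + 11)) = 113/(4(4z + 11)).
For z > 0 we have 4z + 11 > 4z, so |(-7z + 9)/(4z + 11) + 7/4| = 113/(4(4z + 11)) < 113/(4·4z) = (113/16)/z.
Thus |(-7z + 9)/(4z + 11) + 7/4| < ε whenever z > (113/16)/ε.
Take N = (113/16)/ε. If z > N then |(-7z + 9)/(4z + 11) + 7/4| < (113/16)/z < ε.

N = (113/16)/ε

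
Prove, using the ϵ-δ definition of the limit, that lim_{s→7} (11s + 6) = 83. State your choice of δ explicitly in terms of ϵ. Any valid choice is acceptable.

δ = ϵ/11

Let ϵ > 0 be given. We need δ > 0 so that 0 < |s − 7| < δ implies |(11s + 6) − 83| < ϵ.
Since (11s + 6) − 83 = 11(s − 7), we have |(11s + 6) − 83| = 11|s − 7|.
So 11|s − 7| < ϵ exactly when |s − 7| < ϵ/11.
Choosing δ = ϵ/11 gives |(11s + 6) − 83| = 11|s − 7| < ϵ whenever |s − 7| < δ.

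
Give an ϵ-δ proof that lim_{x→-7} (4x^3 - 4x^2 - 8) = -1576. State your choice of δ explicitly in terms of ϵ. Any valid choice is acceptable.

Let ϵ > 0. We want δ > 0 such that 0 < |x + 7| < δ implies |(4x^3 - 4x^2 - 8) + 1576| < ϵ.
(4x^3 - 4x^2 - 8) + 1576 = 4x^3 - 4x^2 + 1568 = (x + 7)(4x^2 - 32x + 224).
So |(4x^3 - 4x^2 - 8) + 1576| = |x + 7|·|4x^2 - 32x + 224|.
Assume first that |x + 7| < 2, so |x| < 9. Then |4x^2 - 32x + 224| ≤ 4·9^2 + 32·9 + 224 = 836.
Hence |(4x^3 - 4x^2 - 8) + 1576| ≤ 836|x + 7| < ϵ provided |x + 7| < ϵ/836.
Choosing δ = min(2, ϵ/836) ensures both conditions, hence |(4x^3 - 4x^2 - 8) + 1576| < ϵ.

δ = min(2, ϵ/836)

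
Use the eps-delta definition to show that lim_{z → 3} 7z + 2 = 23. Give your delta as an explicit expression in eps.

delta = eps/7

Let eps > 0 be given. We need delta > 0 so that 0 < |z − 3| < delta implies |(7z + 2) − 23| < eps.
Since (7z + 2) − 23 = 7(z − 3), we have |(7z + 2) − 23| = 7|z − 3|.
So 7|z − 3| < eps exactly when |z − 3| < eps/7.
Choosing delta = eps/7 gives |(7z + 2) − 23| = 7|z − 3| < eps whenever |z − 3| < delta.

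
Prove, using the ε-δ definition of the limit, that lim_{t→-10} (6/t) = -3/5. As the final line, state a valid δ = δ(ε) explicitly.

δ = min(5, (25/3)ε)

Let ε > 0 be given. We seek δ > 0 such that 0 < |t + 10| < δ implies |6/t + 3/5| < ε.
|6/t + 3/5| = 6·|-10 − t|/(10·|t|) = 6|t + 10|/(10|t|).
Require δ ≤ 5 so that |t| > 10 − 5 = 5, hence 10|t| > 50.
Then |6/t + 3/5| < 6|t + 10|/50, which is < ε when |t + 10| < (25/3)ε.
Take δ = min(5, (25/3)ε). Then 0 < |t + 10| < δ gives both |t + 10| < 5 and |t + 10| < (25/3)ε, so |6/t + 3/5| < ε.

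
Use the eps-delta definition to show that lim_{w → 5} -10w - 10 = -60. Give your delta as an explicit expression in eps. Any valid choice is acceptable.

Fix eps > 0. We need delta > 0 so that 0 < |w − 5| < delta implies |(-10w - 10) + 60| < eps.
Since (-10w - 10) + 60 = -10(w − 5), we have |(-10w - 10) + 60| = 10|w − 5|.
Thus it suffices that |w − 5| < eps/10.
Take delta = eps/10. If 0 < |w − 5| < delta then |(-10w - 10) + 60| = 10|w − 5| < 10·(eps/10) = eps.

delta = eps/10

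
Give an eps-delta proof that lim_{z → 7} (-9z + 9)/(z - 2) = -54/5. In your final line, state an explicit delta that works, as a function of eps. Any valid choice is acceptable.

delta = min(5/2, (25/18)eps)

Suppose eps > 0. We want delta > 0 with 0 < |z − 7| < delta ⇒ |(-9z + 9)/(z - 2) + 54/5| < eps.
Combining over a common denominator, (-9z + 9)/(z - 2) + 54/5 = [(-9z + 9)·5 − (-54)·(z - 2)] / [5·(z - 2)] = 9(z − 7) / (5(z - 2)).
So |(-9z + 9)/(z - 2) + 54/5| = 9|z − 7| / (5·|z − 2|).
Require delta ≤ 5/2, so |z − 2| ≥ |5| − |z − 7| > 5 − 5/2 = 5/2.
Hence |(-9z + 9)/(z - 2) + 54/5| < 9|z − 7|/(5·(5/2)) = (18/25)|z − 7|, which is < eps once |z − 7| < (25/18)eps.
Take delta = min(5/2, (25/18)eps). Then 0 < |z − 7| < delta forces both bounds, so |(-9z + 9)/(z - 2) + 54/5| < eps.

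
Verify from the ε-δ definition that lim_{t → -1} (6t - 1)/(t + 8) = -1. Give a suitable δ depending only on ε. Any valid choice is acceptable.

Let ε > 0. We want δ > 0 with 0 < |t + 1| < δ ⇒ |(6t - 1)/(t + 8) + 1| < ε.
Combining over a common denominator, (6t - 1)/(t + 8) + 1 = [(6t - 1)·7 − (-7)·(t + 8)] / [7·(t + 8)] = 49(t + 1) / (7(t + 8)).
So |(6t - 1)/(t + 8) + 1| = 49|t + 1| / (7·|t + 8|).
Restrict δ ≤ 7/2. Then |t + 1| < 7/2 gives |t + 8| = |(t + 1) + 7| ≥ 7 − 7/2 = 7/2.
Hence |(6t - 1)/(t + 8) + 1| < 49|t + 1|/(7·(7/2)) = 2|t + 1|, which is < ε once |t + 1| < (1/2)ε.
Take δ = min(7/2, (1/2)ε). Then 0 < |t + 1| < δ forces both bounds, so |(6t - 1)/(t + 8) + 1| < ε.

δ = min(7/2, (1/2)ε)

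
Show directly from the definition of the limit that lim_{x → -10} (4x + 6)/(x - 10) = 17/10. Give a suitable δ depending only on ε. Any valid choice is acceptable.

Let ε > 0 be given. We want δ > 0 with 0 < |x + 10| < δ ⇒ |(4x + 6)/(x - 10) − (17/10)| < ε.
Combining over a common denominator, (4x + 6)/(x - 10) − (17/10) = [(4x + 6)·(-20) − (-34)·(x - 10)] / [(-20)·(x - 10)] = -46(x + 10) / ((-20)(x - 10)).
So |(4x + 6)/(x - 10) − (17/10)| = 46|x + 10| / (20·|x − 10|).
Require δ ≤ 10, so |x − 10| ≥ |-20| − |x + 10| > 20 − 10 = 10.
Hence |(4x + 6)/(x - 10) − (17/10)| < 46|x + 10|/(20·10) = (23/100)|x + 10|, which is < ε once |x + 10| < (100/23)ε.
Take δ = min(10, (100/23)ε). Then 0 < |x + 10| < δ forces both bounds, so |(4x + 6)/(x - 10) − (17/10)| < ε.

δ = min(10, (100/23)ε)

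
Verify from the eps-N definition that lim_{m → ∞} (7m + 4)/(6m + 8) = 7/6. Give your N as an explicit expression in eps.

N = (8/9)/eps

Fix eps > 0. For m ≥ 1, |(7m + 4)/(6m + 8) − (7/6)| = |-32|/(6(6m + 8)) = 32/(6(6m + 8)).
Since 6m + 8 ≥ 6m for m ≥ 1, this is ≤ 32/(6·6m) = (8/9)/m.
So |(7m + 4)/(6m + 8) − (7/6)| < eps whenever m > (8/9)/eps.
Take N = (8/9)/eps. If m > N then |(7m + 4)/(6m + 8) − (7/6)| ≤ (8/9)/m < eps.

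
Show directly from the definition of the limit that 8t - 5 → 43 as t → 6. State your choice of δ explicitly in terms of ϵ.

Let ϵ > 0 be given. We need δ > 0 so that 0 < |t − 6| < δ implies |(8t - 5) − 43| < ϵ.
|(8t - 5) − 43| = |8t - 48| = 8|t − 6|.
Thus it suffices that |t − 6| < ϵ/8.
Choosing δ = ϵ/8 gives |(8t - 5) − 43| = 8|t − 6| < ϵ whenever |t − 6| < δ.

δ = ϵ/8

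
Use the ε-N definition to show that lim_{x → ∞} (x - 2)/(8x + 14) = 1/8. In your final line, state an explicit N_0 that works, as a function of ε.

Let ε > 0. We seek N_0 > 0 such that x > N_0 implies |(x - 2)/(8x + 14) − (1/8)| < ε.
(x - 2)/(8x + 14) − (1/8) = (8(x - 2) − (8x + 14)) / (8(8x + 14)) = -30/(8(8x + 14)).
For x > 0 we have 8x + 14 > 8x, so |(x - 2)/(8x + 14) − (1/8)| = 30/(8(8x + 14)) < 30/(8·8x) = (15/32)/x.
Thus |(x - 2)/(8x + 14) − (1/8)| < ε whenever x > (15/32)/ε.
Take N_0 = (15/32)/ε. If x > N_0 then |(x - 2)/(8x + 14) − (1/8)| < (15/32)/x < ε.

N_0 = (15/32)/ε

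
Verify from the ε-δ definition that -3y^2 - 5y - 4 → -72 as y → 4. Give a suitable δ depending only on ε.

δ = min(1, ε/32)

Let ε > 0. We want δ > 0 such that 0 < |y − 4| < δ implies |(-3y^2 - 5y - 4) + 72| < ε.
(-3y^2 - 5y - 4) + 72 = -3y^2 - 5y + 68 = (y − 4)(-3y - 17).
So |(-3y^2 - 5y - 4) + 72| = |y − 4|·|-3y - 17|.
Assume first that |y − 4| < 1, so |y| < 5. Then |-3y - 17| ≤ 3·5 + 17 = 32.
Hence |(-3y^2 - 5y - 4) + 72| ≤ 32|y − 4| < ε provided |y − 4| < ε/32.
Choosing δ = min(1, ε/32) ensures both conditions, hence |(-3y^2 - 5y - 4) + 72| < ε.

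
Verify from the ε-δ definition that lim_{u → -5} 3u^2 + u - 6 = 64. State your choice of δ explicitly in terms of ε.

δ = min(1, ε/32)

Let ε > 0. We want δ > 0 such that 0 < |u + 5| < δ implies |(3u^2 + u - 6) − 64| < ε.
(3u^2 + u - 6) − 64 = 3u^2 + u - 70 = (u + 5)(3u - 14).
So |(3u^2 + u - 6) − 64| = |u + 5|·|3u - 14|.
Require δ ≤ 1. Then |u + 5| < 1 gives |u| < 6, and by the triangle inequality |3u - 14| ≤ 3·6 + 14 = 32.
Hence |(3u^2 + u - 6) − 64| ≤ 32|u + 5| < ε provided |u + 5| < ε/32.
Take δ = min(1, ε/32). Then 0 < |u + 5| < δ gives both |u + 5| < 1 and |u + 5| < ε/32, so |(3u^2 + u - 6) − 64| < ε.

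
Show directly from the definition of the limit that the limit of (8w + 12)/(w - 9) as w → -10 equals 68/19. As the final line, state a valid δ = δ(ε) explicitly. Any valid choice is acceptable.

δ = min(19/2, (361/168)ε)

Let ε > 0. We want δ > 0 with 0 < |w + 10| < δ ⇒ |(8w + 12)/(w - 9) − (68/19)| < ε.
Combining over a common denominator, (8w + 12)/(w - 9) − (68/19) = [(8w + 12)·(-19) − (-68)·(w - 9)] / [(-19)·(w - 9)] = -84(w + 10) / ((-19)(w - 9)).
So |(8w + 12)/(w - 9) − (68/19)| = 84|w + 10| / (19·|w − 9|).
Restrict δ ≤ 19/2. Then |w + 10| < 19/2 gives |w − 9| = |(w + 10) + (-19)| ≥ 19 − 19/2 = 19/2.
Hence |(8w + 12)/(w - 9) − (68/19)| < 84|w + 10|/(19·(19/2)) = (168/361)|w + 10|, which is < ε once |w + 10| < (361/168)ε.
Take δ = min(19/2, (361/168)ε). Then 0 < |w + 10| < δ forces both bounds, so |(8w + 12)/(w - 9) − (68/19)| < ε.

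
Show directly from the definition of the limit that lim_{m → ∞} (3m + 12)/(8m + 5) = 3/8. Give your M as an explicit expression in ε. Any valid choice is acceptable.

Let ε > 0 be given. For m ≥ 1, |(3m + 12)/(8m + 5) − (3/8)| = |81|/(8(8m + 5)) = 81/(8(8m + 5)).
Since 8m + 5 ≥ 8m for m ≥ 1, this is ≤ 81/(8·8m) = (81/64)/m.
So |(3m + 12)/(8m + 5) − (3/8)| < ε whenever m > (81/64)/ε.
Take M = (81/64)/ε. If m > M then |(3m + 12)/(8m + 5) − (3/8)| ≤ (81/64)/m < ε.

M = (81/64)/ε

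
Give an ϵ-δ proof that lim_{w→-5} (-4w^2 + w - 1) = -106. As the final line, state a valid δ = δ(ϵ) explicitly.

Let ϵ > 0 be given. We want δ > 0 such that 0 < |w + 5| < δ implies |(-4w^2 + w - 1) + 106| < ϵ.
(-4w^2 + w - 1) + 106 = -4w^2 + w + 105 = (w + 5)(-4w + 21).
So |(-4w^2 + w - 1) + 106| = |w + 5|·|-4w + 21|.
Require δ ≤ 2. Then |w + 5| < 2 gives |w| < 7, and by the triangle inequality |-4w + 21| ≤ 4·7 + 21 = 49.
Hence |(-4w^2 + w - 1) + 106| ≤ 49|w + 5| < ϵ provided |w + 5| < ϵ/49.
Take δ = min(2, ϵ/49). Then 0 < |w + 5| < δ gives both |w + 5| < 2 and |w + 5| < ϵ/49, so |(-4w^2 + w - 1) + 106| < ϵ.

δ = min(2, ϵ/49)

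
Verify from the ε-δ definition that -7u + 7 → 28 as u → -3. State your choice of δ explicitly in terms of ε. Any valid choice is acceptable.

δ = ε/7

Suppose ε > 0. We need δ > 0 so that 0 < |u + 3| < δ implies |(-7u + 7) − 28| < ε.
Since (-7u + 7) − 28 = -7(u + 3), we have |(-7u + 7) − 28| = 7|u + 3|.
So 7|u + 3| < ε exactly when |u + 3| < ε/7.
Take δ = ε/7. If 0 < |u + 3| < δ then |(-7u + 7) − 28| = 7|u + 3| < 7·(ε/7) = ε.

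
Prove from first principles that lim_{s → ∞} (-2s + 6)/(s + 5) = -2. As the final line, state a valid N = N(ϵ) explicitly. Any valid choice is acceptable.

Fix ϵ > 0. We seek N > 0 such that s > N implies |(-2s + 6)/(s + 5) + 2| < ϵ.
(-2s + 6)/(s + 5) + 2 = ((-2s + 6) − (-2)(s + 5)) / ((s + 5)) = 16/((s + 5)).
For s > 0 we have s + 5 > s, so |(-2s + 6)/(s + 5) + 2| = 16/((s + 5)) < 16/(s) = 16/s.
Thus |(-2s + 6)/(s + 5) + 2| < ϵ whenever s > 16/ϵ.
Take N = 16/ϵ. If s > N then |(-2s + 6)/(s + 5) + 2| < 16/s < ϵ.

N = 16/ϵ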